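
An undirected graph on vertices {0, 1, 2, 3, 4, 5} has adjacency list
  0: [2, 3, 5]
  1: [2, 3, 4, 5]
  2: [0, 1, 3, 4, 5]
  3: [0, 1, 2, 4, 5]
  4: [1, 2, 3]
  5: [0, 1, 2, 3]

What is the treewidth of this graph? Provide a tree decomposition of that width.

The largest bag has 4 vertices, giving width 3; this decomposition certifies tw(G) ≤ 3. For the lower bound, the 4 vertices {0, 2, 3, 5} are pairwise adjacent, and any tree decomposition puts a clique entirely inside one bag — forcing width ≥ 3. The upper and lower bounds meet at 3, so that is the treewidth.

Treewidth 3.
One such decomposition:
Bags: B1 = {0, 2, 3, 5}  B2 = {1, 2, 3, 5}  B3 = {1, 2, 3, 4}
Tree: B1–B2, B2–B3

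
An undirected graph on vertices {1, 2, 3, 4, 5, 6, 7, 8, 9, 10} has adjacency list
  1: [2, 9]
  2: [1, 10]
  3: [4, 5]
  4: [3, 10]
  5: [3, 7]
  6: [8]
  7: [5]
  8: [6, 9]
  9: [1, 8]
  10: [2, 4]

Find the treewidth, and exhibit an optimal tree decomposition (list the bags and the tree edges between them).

Treewidth 1.
One optimal decomposition is:
Bags: B1 = {5, 7}  B2 = {3, 5}  B3 = {3, 4}  B4 = {4, 10}  B5 = {2, 10}  B6 = {1, 2}  B7 = {1, 9}  B8 = {8, 9}  B9 = {6, 8}
Tree: B1–B2, B2–B3, B3–B4, B4–B5, B5–B6, B6–B7, B7–B8, B8–B9

Each bag holds 2 vertices, so the decomposition has width 1, which upper-bounds the treewidth. G has an edge, so its treewidth is at least 1. The upper and lower bounds meet at 1, so that is the treewidth.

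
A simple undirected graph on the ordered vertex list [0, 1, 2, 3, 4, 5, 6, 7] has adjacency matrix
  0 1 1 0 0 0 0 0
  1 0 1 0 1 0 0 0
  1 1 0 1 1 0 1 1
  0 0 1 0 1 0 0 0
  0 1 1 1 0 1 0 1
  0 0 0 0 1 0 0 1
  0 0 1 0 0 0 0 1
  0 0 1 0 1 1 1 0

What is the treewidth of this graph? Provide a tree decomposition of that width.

Every bag has size at most 3, so the width is 3 − 1 = 2 and tw(G) ≤ 2. For the lower bound, the 3 vertices {0, 1, 2} are pairwise adjacent, and any tree decomposition puts a clique entirely inside one bag — forcing width ≥ 2. The upper and lower bounds meet at 2, so that is the treewidth.

Treewidth 2.
One optimal decomposition is:
Bags: B1 = {1, 2, 4}  B2 = {2, 4, 7}  B3 = {2, 6, 7}  B4 = {0, 1, 2}  B5 = {2, 3, 4}  B6 = {4, 5, 7}
Tree: B1–B2, B2–B3, B1–B4, B1–B5, B2–B6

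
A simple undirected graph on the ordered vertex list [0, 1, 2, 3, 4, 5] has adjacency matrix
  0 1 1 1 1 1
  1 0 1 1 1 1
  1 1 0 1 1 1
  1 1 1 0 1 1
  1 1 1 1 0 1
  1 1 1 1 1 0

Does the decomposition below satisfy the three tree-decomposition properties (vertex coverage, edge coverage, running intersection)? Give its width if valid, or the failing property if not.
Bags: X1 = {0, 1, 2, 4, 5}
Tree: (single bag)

A tree decomposition must satisfy three properties: every vertex lies in some bag; for every edge, both endpoints lie together in some bag; and for every vertex, the bags containing it form a connected subtree. Here vertex 3 appears in no bag, so the decomposition is invalid.

No — vertex 3 appears in no bag.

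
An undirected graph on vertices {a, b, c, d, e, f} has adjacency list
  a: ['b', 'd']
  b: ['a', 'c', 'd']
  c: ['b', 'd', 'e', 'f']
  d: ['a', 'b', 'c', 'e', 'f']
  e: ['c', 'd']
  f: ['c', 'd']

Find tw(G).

A width-2 tree decomposition is:
Bags: B1 = {b, c, d}  B2 = {a, b, d}  B3 = {c, d, f}  B4 = {c, d, e}
Tree: B1–B2, B1–B3, B3–B4
Each bag holds 3 vertices, so the decomposition has width 2, which upper-bounds the treewidth. For the lower bound, the 3 vertices {c, d, e} are pairwise adjacent, and any tree decomposition puts a clique entirely inside one bag — forcing width ≥ 2. Therefore the treewidth is 2.

2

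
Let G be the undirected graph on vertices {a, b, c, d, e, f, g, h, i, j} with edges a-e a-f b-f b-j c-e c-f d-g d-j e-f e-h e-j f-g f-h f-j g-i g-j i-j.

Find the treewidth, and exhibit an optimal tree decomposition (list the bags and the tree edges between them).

The largest bag has 3 vertices, giving width 2; this decomposition certifies tw(G) ≤ 2. On the other hand G contains the 3-clique {d, g, j}. A clique must lie in a single bag of any decomposition, so no decomposition can have width below 2. The upper and lower bounds meet at 2, so that is the treewidth.

Treewidth 2.
One optimal decomposition is:
Bags: B1 = {e, f, j}  B2 = {b, f, j}  B3 = {f, g, j}  B4 = {a, e, f}  B5 = {c, e, f}  B6 = {d, g, j}  B7 = {g, i, j}  B8 = {e, f, h}
Tree: B1–B2, B1–B3, B1–B4, B4–B5, B3–B6, B3–B7, B5–B8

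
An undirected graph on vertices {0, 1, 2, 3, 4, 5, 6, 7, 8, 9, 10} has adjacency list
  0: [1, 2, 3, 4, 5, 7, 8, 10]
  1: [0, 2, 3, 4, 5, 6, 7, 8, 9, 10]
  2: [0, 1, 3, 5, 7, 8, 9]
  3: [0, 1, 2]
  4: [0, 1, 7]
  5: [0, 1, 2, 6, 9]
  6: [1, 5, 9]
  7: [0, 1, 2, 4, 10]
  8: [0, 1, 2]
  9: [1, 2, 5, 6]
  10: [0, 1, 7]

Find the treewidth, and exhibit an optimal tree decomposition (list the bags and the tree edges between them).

Each bag holds 4 vertices, so the decomposition has width 3, which upper-bounds the treewidth. On the other hand G contains the 4-clique {0, 1, 2, 8}. A clique must lie in a single bag of any decomposition, so no decomposition can have width below 3. Combining the bounds, tw(G) = 3.

Treewidth 3.
One such decomposition:
Bags: B1 = {0, 1, 2, 7}  B2 = {0, 1, 2, 5}  B3 = {1, 2, 5, 9}  B4 = {1, 5, 6, 9}  B5 = {0, 1, 2, 8}  B6 = {0, 1, 7, 10}  B7 = {0, 1, 4, 7}  B8 = {0, 1, 2, 3}
Tree: B1–B2, B2–B3, B3–B4, B1–B5, B1–B6, B6–B7, B1–B8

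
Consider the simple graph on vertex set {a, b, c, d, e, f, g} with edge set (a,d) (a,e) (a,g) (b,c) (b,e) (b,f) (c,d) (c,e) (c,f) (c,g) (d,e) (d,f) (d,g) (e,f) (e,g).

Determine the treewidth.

3

A width-3 tree decomposition is:
Bags: B1 = {c, d, e, f}  B2 = {c, d, e, g}  B3 = {b, c, e, f}  B4 = {a, d, e, g}
Tree: B1–B2, B1–B3, B2–B4
Every bag has size at most 4, so the width is 4 − 1 = 3 and tw(G) ≤ 3. On the other hand G contains the 4-clique {c, d, e, g}. A clique must lie in a single bag of any decomposition, so no decomposition can have width below 3. Hence tw(G) = 3 exactly.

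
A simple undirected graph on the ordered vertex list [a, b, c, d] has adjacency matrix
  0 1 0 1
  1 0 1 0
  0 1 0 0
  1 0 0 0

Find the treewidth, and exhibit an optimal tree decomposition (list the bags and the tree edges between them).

Treewidth 1.
One optimal decomposition is:
Bags: B1 = {b, c}  B2 = {a, b}  B3 = {a, d}
Tree: B1–B2, B2–B3

Each bag holds 2 vertices, so the decomposition has width 1, which upper-bounds the treewidth. Since G has at least one edge (e.g. c–b), it is not an edgeless graph, so tw(G) ≥ 1. The upper and lower bounds meet at 1, so that is the treewidth.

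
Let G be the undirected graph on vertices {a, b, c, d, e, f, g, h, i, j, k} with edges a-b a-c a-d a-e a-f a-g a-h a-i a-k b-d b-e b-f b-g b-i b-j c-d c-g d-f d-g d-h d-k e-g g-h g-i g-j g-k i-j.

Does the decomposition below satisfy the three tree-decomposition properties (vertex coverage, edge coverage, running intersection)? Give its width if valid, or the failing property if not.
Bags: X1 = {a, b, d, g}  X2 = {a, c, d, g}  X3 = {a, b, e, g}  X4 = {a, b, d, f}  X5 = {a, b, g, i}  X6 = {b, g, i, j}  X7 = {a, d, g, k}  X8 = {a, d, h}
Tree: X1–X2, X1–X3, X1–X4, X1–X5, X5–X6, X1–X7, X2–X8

A tree decomposition must satisfy three properties: every vertex lies in some bag; for every edge, both endpoints lie together in some bag; and for every vertex, the bags containing it form a connected subtree. Here edge (g,h) lies in no bag, so the decomposition is invalid.

No — edge (g,h) lies in no bag.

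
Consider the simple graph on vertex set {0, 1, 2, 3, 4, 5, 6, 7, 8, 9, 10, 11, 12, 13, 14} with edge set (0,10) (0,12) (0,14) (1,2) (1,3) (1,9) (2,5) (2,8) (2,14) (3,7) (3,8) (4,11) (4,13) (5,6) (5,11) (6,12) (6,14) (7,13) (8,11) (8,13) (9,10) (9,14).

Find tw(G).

A width-3 tree decomposition is:
Bags: B1 = {0, 6, 10, 12}  B2 = {0, 6, 10, 14}  B3 = {6, 9, 10, 14}  B4 = {5, 6, 9, 14}  B5 = {2, 5, 9, 14}  B6 = {1, 2, 5, 9}  B7 = {1, 2, 5, 11}  B8 = {1, 2, 8, 11}  B9 = {1, 3, 8, 11}  B10 = {3, 4, 8, 11}  B11 = {3, 4, 8, 13}  B12 = {3, 4, 7, 13}
Tree: B1–B2, B2–B3, B3–B4, B4–B5, B5–B6, B6–B7, B7–B8, B8–B9, B9–B10, B10–B11, B11–B12
Each bag holds 4 vertices, so the decomposition has width 3, which upper-bounds the treewidth. For the lower bound: the 4 vertex sets {0,10,12}, {6}, {14}, {1,2,5,9} are disjoint, each induces a connected subgraph, and every pair is joined by at least one edge of G. Contracting each set to a single vertex therefore yields K_{4} as a minor, and since treewidth is minor-monotone, tw(G) ≥ tw(K_{4}) = 3. Hence tw(G) = 3 exactly.

3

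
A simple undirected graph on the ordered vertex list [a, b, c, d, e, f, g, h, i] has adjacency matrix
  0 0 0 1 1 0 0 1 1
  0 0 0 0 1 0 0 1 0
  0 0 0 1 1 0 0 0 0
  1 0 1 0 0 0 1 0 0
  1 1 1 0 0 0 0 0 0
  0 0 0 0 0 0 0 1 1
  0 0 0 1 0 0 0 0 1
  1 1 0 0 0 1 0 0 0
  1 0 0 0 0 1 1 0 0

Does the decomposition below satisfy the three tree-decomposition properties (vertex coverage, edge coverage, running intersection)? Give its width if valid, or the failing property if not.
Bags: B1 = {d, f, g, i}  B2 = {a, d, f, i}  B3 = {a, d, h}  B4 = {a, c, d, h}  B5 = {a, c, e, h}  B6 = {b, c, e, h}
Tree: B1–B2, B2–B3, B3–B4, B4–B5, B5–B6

No — edge (f,h) lies in no bag.

A tree decomposition must satisfy three properties: every vertex lies in some bag; for every edge, both endpoints lie together in some bag; and for every vertex, the bags containing it form a connected subtree. Here edge (f,h) lies in no bag, so the decomposition is invalid.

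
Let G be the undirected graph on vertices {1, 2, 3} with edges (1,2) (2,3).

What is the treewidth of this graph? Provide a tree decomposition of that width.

The largest bag has 2 vertices, giving width 1; this decomposition certifies tw(G) ≤ 1. Any graph with an edge has treewidth ≥ 1, and G has the edge 1–2. Combining the bounds, tw(G) = 1.

Treewidth 1.
Bags: B1 = {1, 2}  B2 = {2, 3}
Tree: B1–B2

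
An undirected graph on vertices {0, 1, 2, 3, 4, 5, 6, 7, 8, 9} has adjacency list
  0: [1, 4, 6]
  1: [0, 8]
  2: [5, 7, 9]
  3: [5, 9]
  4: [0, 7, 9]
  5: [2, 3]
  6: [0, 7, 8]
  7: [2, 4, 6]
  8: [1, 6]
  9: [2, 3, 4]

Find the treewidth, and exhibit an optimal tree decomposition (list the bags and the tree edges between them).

The largest bag has 3 vertices, giving width 2; this decomposition certifies tw(G) ≤ 2. Since 5–3–9–2–5 is a cycle in G, G is not acyclic. Forests are exactly the graphs of treewidth ≤ 1, so tw(G) ≥ 2. Hence tw(G) = 2 exactly.

Treewidth 2.
One such decomposition:
Bags: B1 = {2, 3, 5}  B2 = {2, 3, 9}  B3 = {2, 7, 9}  B4 = {4, 7, 9}  B5 = {4, 6, 7}  B6 = {0, 4, 6}  B7 = {0, 6, 8}  B8 = {0, 1, 8}
Tree: B1–B2, B2–B3, B3–B4, B4–B5, B5–B6, B6–B7, B7–B8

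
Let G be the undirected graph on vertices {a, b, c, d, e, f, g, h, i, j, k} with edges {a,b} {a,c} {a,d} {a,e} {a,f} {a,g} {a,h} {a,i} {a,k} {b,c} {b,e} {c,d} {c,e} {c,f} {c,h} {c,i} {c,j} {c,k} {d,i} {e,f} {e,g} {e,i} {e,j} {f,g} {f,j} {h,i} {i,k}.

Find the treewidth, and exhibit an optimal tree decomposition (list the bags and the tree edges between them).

Treewidth 3.
One optimal decomposition is:
Bags: B1 = {a, c, e, f}  B2 = {a, e, f, g}  B3 = {a, c, e, i}  B4 = {a, c, h, i}  B5 = {c, e, f, j}  B6 = {a, c, d, i}  B7 = {a, b, c, e}  B8 = {a, c, i, k}
Tree: B1–B2, B1–B3, B3–B4, B1–B5, B3–B6, B3–B7, B3–B8

Each bag holds 4 vertices, so the decomposition has width 3, which upper-bounds the treewidth. Conversely, {a, e, f, g} is a clique of size 4, and the vertices of any clique must share a bag in every tree decomposition; so some bag has ≥ 4 vertices and tw(G) ≥ 3. Therefore the treewidth is 3.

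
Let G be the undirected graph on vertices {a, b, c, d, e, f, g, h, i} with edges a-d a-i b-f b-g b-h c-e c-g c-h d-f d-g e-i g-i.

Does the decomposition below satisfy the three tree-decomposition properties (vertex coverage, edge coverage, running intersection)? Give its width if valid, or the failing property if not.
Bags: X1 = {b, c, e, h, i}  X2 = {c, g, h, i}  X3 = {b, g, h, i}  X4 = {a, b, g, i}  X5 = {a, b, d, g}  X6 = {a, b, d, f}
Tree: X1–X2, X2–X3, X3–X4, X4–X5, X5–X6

A tree decomposition must satisfy three properties: every vertex lies in some bag; for every edge, both endpoints lie together in some bag; and for every vertex, the bags containing it form a connected subtree. Here bags containing vertex b are not connected in the tree, so the decomposition is invalid.

No — bags containing vertex b are not connected in the tree.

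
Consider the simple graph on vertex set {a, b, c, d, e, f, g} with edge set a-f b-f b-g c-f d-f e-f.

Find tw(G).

A width-1 tree decomposition is:
Bags: B1 = {b, g}  B2 = {b, f}  B3 = {c, f}  B4 = {d, f}  B5 = {e, f}  B6 = {a, f}
Tree: B1–B2, B2–B3, B2–B4, B4–B5, B5–B6
The largest bag has 2 vertices, giving width 1; this decomposition certifies tw(G) ≤ 1. Since G has at least one edge (e.g. b–g), it is not an edgeless graph, so tw(G) ≥ 1. The upper and lower bounds meet at 1, so that is the treewidth.

1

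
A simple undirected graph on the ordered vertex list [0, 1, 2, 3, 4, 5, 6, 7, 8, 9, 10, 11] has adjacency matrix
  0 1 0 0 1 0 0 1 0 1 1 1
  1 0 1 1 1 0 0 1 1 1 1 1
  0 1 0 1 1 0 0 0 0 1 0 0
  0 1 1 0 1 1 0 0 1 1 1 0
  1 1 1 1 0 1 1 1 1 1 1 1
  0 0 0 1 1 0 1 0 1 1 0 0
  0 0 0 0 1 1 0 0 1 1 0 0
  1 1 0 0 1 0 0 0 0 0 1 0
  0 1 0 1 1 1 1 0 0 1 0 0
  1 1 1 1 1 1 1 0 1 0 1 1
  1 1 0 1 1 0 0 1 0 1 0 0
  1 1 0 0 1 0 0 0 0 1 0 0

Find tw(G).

A width-4 tree decomposition is:
Bags: B1 = {1, 3, 4, 8, 9}  B2 = {1, 2, 3, 4, 9}  B3 = {1, 3, 4, 9, 10}  B4 = {0, 1, 4, 9, 10}  B5 = {3, 4, 5, 8, 9}  B6 = {4, 5, 6, 8, 9}  B7 = {0, 1, 4, 7, 10}  B8 = {0, 1, 4, 9, 11}
Tree: B1–B2, B2–B3, B3–B4, B1–B5, B5–B6, B4–B7, B4–B8
Every bag has size at most 5, so the width is 5 − 1 = 4 and tw(G) ≤ 4. Conversely, {0, 1, 4, 9, 10} is a clique of size 5, and the vertices of any clique must share a bag in every tree decomposition; so some bag has ≥ 5 vertices and tw(G) ≥ 4. The upper and lower bounds meet at 4, so that is the treewidth.

4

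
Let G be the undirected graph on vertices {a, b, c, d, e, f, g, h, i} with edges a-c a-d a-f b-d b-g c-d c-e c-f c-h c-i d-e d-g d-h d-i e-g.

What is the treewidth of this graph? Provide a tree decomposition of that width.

Every bag has size at most 3, so the width is 3 − 1 = 2 and tw(G) ≤ 2. For the lower bound, the 3 vertices {d, e, g} are pairwise adjacent, and any tree decomposition puts a clique entirely inside one bag — forcing width ≥ 2. Hence tw(G) = 2 exactly.

Treewidth 2.
One optimal decomposition is:
Bags: B1 = {c, d, i}  B2 = {c, d, e}  B3 = {a, c, d}  B4 = {c, d, h}  B5 = {a, c, f}  B6 = {d, e, g}  B7 = {b, d, g}
Tree: B1–B2, B1–B3, B3–B4, B3–B5, B2–B6, B6–B7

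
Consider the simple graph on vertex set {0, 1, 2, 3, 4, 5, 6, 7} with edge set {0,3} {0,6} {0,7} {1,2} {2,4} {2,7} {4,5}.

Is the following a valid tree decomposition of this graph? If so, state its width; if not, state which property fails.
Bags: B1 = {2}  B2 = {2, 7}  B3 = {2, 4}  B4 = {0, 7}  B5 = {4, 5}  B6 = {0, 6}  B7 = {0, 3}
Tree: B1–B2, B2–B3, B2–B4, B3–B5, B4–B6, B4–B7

A tree decomposition must satisfy three properties: every vertex lies in some bag; for every edge, both endpoints lie together in some bag; and for every vertex, the bags containing it form a connected subtree. Here vertex 1 appears in no bag, so the decomposition is invalid.

No — vertex 1 appears in no bag.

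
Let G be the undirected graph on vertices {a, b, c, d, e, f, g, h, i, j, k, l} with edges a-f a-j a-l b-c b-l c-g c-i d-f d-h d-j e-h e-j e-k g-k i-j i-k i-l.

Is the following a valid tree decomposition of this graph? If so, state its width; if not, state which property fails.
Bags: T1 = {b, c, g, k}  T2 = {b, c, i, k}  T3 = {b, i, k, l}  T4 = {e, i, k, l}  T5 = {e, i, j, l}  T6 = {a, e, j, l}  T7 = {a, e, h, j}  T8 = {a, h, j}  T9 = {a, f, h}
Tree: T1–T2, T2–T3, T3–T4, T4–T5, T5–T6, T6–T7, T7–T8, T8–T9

No — vertex d appears in no bag.

A tree decomposition must satisfy three properties: every vertex lies in some bag; for every edge, both endpoints lie together in some bag; and for every vertex, the bags containing it form a connected subtree. Here vertex d appears in no bag, so the decomposition is invalid.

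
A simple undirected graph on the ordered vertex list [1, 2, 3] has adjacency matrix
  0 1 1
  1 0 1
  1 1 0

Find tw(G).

2

A width-2 tree decomposition is:
Bags: B1 = {1, 2, 3}
Tree: (single bag)
A single bag containing all 3 vertices is trivially a valid decomposition of width 2. On the other hand G contains the 3-clique {1, 2, 3}. A clique must lie in a single bag of any decomposition, so no decomposition can have width below 2. Combining the bounds, tw(G) = 2.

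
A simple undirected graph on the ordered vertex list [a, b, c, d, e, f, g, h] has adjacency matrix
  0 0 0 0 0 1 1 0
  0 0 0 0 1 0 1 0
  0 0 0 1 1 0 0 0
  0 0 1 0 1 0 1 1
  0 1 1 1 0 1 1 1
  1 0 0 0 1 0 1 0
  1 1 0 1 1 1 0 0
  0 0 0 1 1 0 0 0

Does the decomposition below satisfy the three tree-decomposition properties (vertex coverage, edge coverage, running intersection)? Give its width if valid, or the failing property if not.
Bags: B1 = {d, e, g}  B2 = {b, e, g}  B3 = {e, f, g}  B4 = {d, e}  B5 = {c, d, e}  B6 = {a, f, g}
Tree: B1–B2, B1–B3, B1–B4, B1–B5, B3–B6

A tree decomposition must satisfy three properties: every vertex lies in some bag; for every edge, both endpoints lie together in some bag; and for every vertex, the bags containing it form a connected subtree. Here vertex h appears in no bag, so the decomposition is invalid.

No — vertex h appears in no bag.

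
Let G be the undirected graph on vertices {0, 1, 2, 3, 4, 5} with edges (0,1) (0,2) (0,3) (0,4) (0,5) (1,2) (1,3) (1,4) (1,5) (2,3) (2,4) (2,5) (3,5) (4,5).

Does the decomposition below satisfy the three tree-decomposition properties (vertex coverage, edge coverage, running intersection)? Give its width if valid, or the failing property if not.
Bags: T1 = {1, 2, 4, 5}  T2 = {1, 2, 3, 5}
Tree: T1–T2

No — vertex 0 appears in no bag.

A tree decomposition must satisfy three properties: every vertex lies in some bag; for every edge, both endpoints lie together in some bag; and for every vertex, the bags containing it form a connected subtree. Here vertex 0 appears in no bag, so the decomposition is invalid.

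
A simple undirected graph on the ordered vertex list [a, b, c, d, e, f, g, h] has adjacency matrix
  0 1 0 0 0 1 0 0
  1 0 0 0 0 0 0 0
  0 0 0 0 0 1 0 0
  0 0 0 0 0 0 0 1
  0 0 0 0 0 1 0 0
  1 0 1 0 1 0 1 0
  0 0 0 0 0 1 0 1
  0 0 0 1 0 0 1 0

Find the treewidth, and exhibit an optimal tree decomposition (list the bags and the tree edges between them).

Treewidth 1.
One such decomposition:
Bags: B1 = {c, f}  B2 = {f, g}  B3 = {g, h}  B4 = {e, f}  B5 = {a, f}  B6 = {d, h}  B7 = {a, b}
Tree: B1–B2, B2–B3, B2–B4, B2–B5, B3–B6, B5–B7

Every bag has size at most 2, so the width is 2 − 1 = 1 and tw(G) ≤ 1. Since G has at least one edge (e.g. c–f), it is not an edgeless graph, so tw(G) ≥ 1. Therefore the treewidth is 1.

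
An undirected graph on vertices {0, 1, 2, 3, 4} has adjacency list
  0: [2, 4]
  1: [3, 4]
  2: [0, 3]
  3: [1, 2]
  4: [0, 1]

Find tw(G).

2

A width-2 tree decomposition is:
Bags: B1 = {0, 1, 4}  B2 = {0, 1, 2}  B3 = {1, 2, 3}
Tree: B1–B2, B2–B3
Each bag holds 3 vertices, so the decomposition has width 2, which upper-bounds the treewidth. Since 1–4–0–2–3–1 is a cycle in G, G is not acyclic. Forests are exactly the graphs of treewidth ≤ 1, so tw(G) ≥ 2. Hence tw(G) = 2 exactly.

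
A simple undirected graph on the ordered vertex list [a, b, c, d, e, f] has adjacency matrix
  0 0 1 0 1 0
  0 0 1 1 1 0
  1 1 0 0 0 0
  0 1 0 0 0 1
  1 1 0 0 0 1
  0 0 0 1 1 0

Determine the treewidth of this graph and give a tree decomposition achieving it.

Every bag has size at most 3, so the width is 3 − 1 = 2 and tw(G) ≤ 2. For the lower bound, G contains the cycle d–f–e–b–d, so G is not a forest; only forests have treewidth ≤ 1, hence tw(G) ≥ 2. Combining the bounds, tw(G) = 2.

Treewidth 2.
One optimal decomposition is:
Bags: B1 = {b, d, f}  B2 = {b, e, f}  B3 = {b, c, e}  B4 = {a, c, e}
Tree: B1–B2, B2–B3, B3–B4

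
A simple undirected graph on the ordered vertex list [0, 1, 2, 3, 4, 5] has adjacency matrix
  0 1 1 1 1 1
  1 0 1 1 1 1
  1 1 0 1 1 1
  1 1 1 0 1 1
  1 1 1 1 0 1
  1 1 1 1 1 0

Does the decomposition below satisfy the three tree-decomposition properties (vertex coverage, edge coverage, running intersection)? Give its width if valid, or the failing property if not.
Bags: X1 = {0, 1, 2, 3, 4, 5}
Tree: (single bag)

Checking the three conditions: (i) the bags cover all of {0, 1, 2, 3, 4, 5}; (ii) for each edge, some bag contains both endpoints; (iii) the bags containing any fixed vertex form a subtree. All hold, so the decomposition is valid with width 6 − 1 = 5.

Yes; width 5.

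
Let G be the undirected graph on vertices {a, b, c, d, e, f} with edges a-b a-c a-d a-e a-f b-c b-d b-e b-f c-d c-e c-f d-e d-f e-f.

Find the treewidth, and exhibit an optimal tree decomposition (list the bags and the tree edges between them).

A single bag containing all 6 vertices is trivially a valid decomposition of width 5. For the lower bound, the 6 vertices {a, b, c, d, e, f} are pairwise adjacent, and any tree decomposition puts a clique entirely inside one bag — forcing width ≥ 5. Combining the bounds, tw(G) = 5.

Treewidth 5.
One such decomposition:
Bags: B1 = {a, b, c, d, e, f}
Tree: (single bag)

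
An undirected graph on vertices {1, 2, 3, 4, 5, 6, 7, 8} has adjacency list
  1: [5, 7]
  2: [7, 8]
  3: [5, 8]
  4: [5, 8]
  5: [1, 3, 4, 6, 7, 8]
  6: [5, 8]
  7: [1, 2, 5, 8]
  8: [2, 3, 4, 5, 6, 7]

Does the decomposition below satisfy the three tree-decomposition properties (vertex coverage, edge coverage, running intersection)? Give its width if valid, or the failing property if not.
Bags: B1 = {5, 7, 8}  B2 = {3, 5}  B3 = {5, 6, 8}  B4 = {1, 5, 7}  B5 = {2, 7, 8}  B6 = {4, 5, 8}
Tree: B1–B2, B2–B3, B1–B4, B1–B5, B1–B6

A tree decomposition must satisfy three properties: every vertex lies in some bag; for every edge, both endpoints lie together in some bag; and for every vertex, the bags containing it form a connected subtree. Here edge (8,3) lies in no bag, so the decomposition is invalid.

No — edge (8,3) lies in no bag.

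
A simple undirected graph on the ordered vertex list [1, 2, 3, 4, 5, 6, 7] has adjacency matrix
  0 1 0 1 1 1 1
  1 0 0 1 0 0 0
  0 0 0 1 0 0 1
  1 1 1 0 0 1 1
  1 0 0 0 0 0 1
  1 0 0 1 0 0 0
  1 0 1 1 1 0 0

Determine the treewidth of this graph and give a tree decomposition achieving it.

Treewidth 2.
One such decomposition:
Bags: B1 = {1, 4, 7}  B2 = {1, 4, 6}  B3 = {1, 5, 7}  B4 = {1, 2, 4}  B5 = {3, 4, 7}
Tree: B1–B2, B1–B3, B2–B4, B1–B5

Every bag has size at most 3, so the width is 3 − 1 = 2 and tw(G) ≤ 2. Conversely, {1, 2, 4} is a clique of size 3, and the vertices of any clique must share a bag in every tree decomposition; so some bag has ≥ 3 vertices and tw(G) ≥ 2. Hence tw(G) = 2 exactly.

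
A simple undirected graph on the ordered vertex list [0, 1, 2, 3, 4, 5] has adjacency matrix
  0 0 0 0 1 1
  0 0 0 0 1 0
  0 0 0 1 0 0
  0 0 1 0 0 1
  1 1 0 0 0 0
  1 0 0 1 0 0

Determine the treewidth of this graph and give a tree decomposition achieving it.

Treewidth 1.
Bags: B1 = {2, 3}  B2 = {3, 5}  B3 = {0, 5}  B4 = {0, 4}  B5 = {1, 4}
Tree: B1–B2, B2–B3, B3–B4, B4–B5

Every bag has size at most 2, so the width is 2 − 1 = 1 and tw(G) ≤ 1. G has an edge, so its treewidth is at least 1. The upper and lower bounds meet at 1, so that is the treewidth.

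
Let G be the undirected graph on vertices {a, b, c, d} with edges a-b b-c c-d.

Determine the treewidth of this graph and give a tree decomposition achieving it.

Treewidth 1.
One optimal decomposition is:
Bags: B1 = {a, b}  B2 = {b, c}  B3 = {c, d}
Tree: B1–B2, B2–B3

The largest bag has 2 vertices, giving width 1; this decomposition certifies tw(G) ≤ 1. Any graph with an edge has treewidth ≥ 1, and G has the edge a–b. Hence tw(G) = 1 exactly.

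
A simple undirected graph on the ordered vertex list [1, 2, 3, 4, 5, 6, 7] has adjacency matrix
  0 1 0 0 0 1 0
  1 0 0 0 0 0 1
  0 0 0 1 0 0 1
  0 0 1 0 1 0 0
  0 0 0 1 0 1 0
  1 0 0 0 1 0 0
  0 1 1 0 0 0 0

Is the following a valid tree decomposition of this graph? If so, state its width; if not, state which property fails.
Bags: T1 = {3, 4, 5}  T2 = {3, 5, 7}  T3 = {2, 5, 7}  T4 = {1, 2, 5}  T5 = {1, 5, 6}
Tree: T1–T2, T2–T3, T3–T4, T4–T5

Checking the three conditions: (i) the bags cover all of {1, 2, 3, 4, 5, 6, 7}; (ii) for each edge, some bag contains both endpoints; (iii) the bags containing any fixed vertex form a subtree. All hold, so the decomposition is valid with width 3 − 1 = 2.

Yes; width 2.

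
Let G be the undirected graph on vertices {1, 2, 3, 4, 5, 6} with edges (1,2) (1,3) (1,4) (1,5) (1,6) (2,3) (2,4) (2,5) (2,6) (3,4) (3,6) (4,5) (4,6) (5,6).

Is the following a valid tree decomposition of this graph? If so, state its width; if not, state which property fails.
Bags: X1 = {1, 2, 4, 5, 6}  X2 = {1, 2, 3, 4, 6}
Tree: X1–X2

Every vertex of G appears in some bag (union = {1, 2, 3, 4, 5, 6}); every edge is covered by a bag; and for each vertex v the set of bags containing v is connected in the bag tree. The decomposition is therefore valid. The largest bag has 5 vertices, so the width is 4.

Yes; width 4.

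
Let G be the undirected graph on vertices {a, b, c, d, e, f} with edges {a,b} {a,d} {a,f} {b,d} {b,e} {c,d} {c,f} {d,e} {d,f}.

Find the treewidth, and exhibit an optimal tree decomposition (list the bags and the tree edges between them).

Every bag has size at most 3, so the width is 3 − 1 = 2 and tw(G) ≤ 2. On the other hand G contains the 3-clique {b, d, e}. A clique must lie in a single bag of any decomposition, so no decomposition can have width below 2. Hence tw(G) = 2 exactly.

Treewidth 2.
One such decomposition:
Bags: B1 = {b, d, e}  B2 = {a, b, d}  B3 = {a, d, f}  B4 = {c, d, f}
Tree: B1–B2, B2–B3, B3–B4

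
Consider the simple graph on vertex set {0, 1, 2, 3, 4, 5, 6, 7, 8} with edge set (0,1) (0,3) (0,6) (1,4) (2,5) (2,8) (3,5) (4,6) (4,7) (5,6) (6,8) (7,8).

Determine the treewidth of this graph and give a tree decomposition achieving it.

Every bag has size at most 4, so the width is 4 − 1 = 3 and tw(G) ≤ 3. For the lower bound: the 4 vertex sets {2,7,8}, {4}, {6}, {0,1,3,5} are disjoint, each induces a connected subgraph, and every pair is joined by at least one edge of G. Contracting each set to a single vertex therefore yields K_{4} as a minor, and since treewidth is minor-monotone, tw(G) ≥ tw(K_{4}) = 3. Therefore the treewidth is 3.

Treewidth 3.
One optimal decomposition is:
Bags: B1 = {2, 4, 7, 8}  B2 = {2, 4, 6, 8}  B3 = {2, 4, 5, 6}  B4 = {1, 4, 5, 6}  B5 = {0, 1, 5, 6}  B6 = {0, 1, 3, 5}
Tree: B1–B2, B2–B3, B3–B4, B4–B5, B5–B6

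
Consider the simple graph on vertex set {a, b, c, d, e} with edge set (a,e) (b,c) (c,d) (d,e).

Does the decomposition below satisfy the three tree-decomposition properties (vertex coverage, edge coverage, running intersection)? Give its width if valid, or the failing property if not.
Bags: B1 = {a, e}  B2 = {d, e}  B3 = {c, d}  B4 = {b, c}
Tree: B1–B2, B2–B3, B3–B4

Vertex coverage: the bags together contain {a, b, c, d, e}, the full vertex set. Edge coverage: each edge of G has both endpoints in at least one bag. Running intersection: for every vertex, the bags containing it form a connected subtree. All three properties hold, so this is a valid tree decomposition of width max|bag| − 1 = 1, and hence tw(G) ≤ 1.

Yes; width 1.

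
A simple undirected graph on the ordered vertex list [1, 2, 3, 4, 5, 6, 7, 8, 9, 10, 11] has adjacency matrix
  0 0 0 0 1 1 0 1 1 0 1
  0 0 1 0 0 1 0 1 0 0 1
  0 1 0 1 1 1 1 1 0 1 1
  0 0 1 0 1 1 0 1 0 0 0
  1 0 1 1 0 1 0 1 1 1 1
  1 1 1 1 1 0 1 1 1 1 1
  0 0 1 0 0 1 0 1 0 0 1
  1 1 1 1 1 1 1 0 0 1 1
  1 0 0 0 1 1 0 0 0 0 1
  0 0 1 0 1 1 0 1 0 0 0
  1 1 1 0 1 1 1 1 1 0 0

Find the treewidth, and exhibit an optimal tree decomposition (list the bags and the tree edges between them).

Treewidth 4.
One optimal decomposition is:
Bags: B1 = {2, 3, 6, 8, 11}  B2 = {3, 5, 6, 8, 11}  B3 = {3, 6, 7, 8, 11}  B4 = {1, 5, 6, 8, 11}  B5 = {3, 4, 5, 6, 8}  B6 = {1, 5, 6, 9, 11}  B7 = {3, 5, 6, 8, 10}
Tree: B1–B2, B1–B3, B2–B4, B2–B5, B4–B6, B2–B7

Every bag has size at most 5, so the width is 5 − 1 = 4 and tw(G) ≤ 4. For the lower bound, the 5 vertices {1, 5, 6, 8, 11} are pairwise adjacent, and any tree decomposition puts a clique entirely inside one bag — forcing width ≥ 4. Therefore the treewidth is 4.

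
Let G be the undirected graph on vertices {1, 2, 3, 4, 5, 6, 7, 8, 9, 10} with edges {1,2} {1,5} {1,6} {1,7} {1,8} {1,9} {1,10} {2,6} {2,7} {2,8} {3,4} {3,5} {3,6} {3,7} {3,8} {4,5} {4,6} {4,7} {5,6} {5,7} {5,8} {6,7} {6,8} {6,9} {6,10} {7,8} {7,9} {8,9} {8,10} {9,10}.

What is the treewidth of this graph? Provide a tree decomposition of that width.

Each bag holds 5 vertices, so the decomposition has width 4, which upper-bounds the treewidth. On the other hand G contains the 5-clique {1, 6, 8, 9, 10}. A clique must lie in a single bag of any decomposition, so no decomposition can have width below 4. The upper and lower bounds meet at 4, so that is the treewidth.

Treewidth 4.
One such decomposition:
Bags: B1 = {1, 6, 7, 8, 9}  B2 = {1, 5, 6, 7, 8}  B3 = {1, 6, 8, 9, 10}  B4 = {3, 5, 6, 7, 8}  B5 = {1, 2, 6, 7, 8}  B6 = {3, 4, 5, 6, 7}
Tree: B1–B2, B1–B3, B2–B4, B1–B5, B4–B6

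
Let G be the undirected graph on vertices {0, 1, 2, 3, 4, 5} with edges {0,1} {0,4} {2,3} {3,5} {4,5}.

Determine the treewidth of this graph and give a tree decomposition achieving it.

Treewidth 1.
One optimal decomposition is:
Bags: B1 = {2, 3}  B2 = {3, 5}  B3 = {4, 5}  B4 = {0, 4}  B5 = {0, 1}
Tree: B1–B2, B2–B3, B3–B4, B4–B5

Each bag holds 2 vertices, so the decomposition has width 1, which upper-bounds the treewidth. G has an edge, so its treewidth is at least 1. Hence tw(G) = 1 exactly.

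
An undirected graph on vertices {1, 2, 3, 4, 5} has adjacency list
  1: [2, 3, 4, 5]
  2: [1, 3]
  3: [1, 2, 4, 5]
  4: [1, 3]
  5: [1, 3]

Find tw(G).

A width-2 tree decomposition is:
Bags: B1 = {1, 3, 5}  B2 = {1, 2, 3}  B3 = {1, 3, 4}
Tree: B1–B2, B1–B3
Each bag holds 3 vertices, so the decomposition has width 2, which upper-bounds the treewidth. On the other hand G contains the 3-clique {1, 2, 3}. A clique must lie in a single bag of any decomposition, so no decomposition can have width below 2. Combining the bounds, tw(G) = 2.

2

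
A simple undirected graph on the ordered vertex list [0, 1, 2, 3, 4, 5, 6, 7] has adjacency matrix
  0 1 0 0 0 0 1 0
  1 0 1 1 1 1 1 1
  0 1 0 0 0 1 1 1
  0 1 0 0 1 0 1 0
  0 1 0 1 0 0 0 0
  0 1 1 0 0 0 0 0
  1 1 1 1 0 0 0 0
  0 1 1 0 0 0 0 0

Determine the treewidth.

2

A width-2 tree decomposition is:
Bags: B1 = {1, 2, 6}  B2 = {1, 3, 6}  B3 = {1, 2, 5}  B4 = {1, 3, 4}  B5 = {0, 1, 6}  B6 = {1, 2, 7}
Tree: B1–B2, B1–B3, B2–B4, B1–B5, B3–B6
Every bag has size at most 3, so the width is 3 − 1 = 2 and tw(G) ≤ 2. On the other hand G contains the 3-clique {0, 1, 6}. A clique must lie in a single bag of any decomposition, so no decomposition can have width below 2. The upper and lower bounds meet at 2, so that is the treewidth.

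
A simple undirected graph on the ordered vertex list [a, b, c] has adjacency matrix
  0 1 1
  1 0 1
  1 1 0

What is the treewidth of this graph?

2

A width-2 tree decomposition is:
Bags: B1 = {a, b, c}
Tree: (single bag)
With just one bag of size 3, the width is 3 − 1 = 2, so tw(G) ≤ 2. Conversely, {a, b, c} is a clique of size 3, and the vertices of any clique must share a bag in every tree decomposition; so some bag has ≥ 3 vertices and tw(G) ≥ 2. The upper and lower bounds meet at 2, so that is the treewidth.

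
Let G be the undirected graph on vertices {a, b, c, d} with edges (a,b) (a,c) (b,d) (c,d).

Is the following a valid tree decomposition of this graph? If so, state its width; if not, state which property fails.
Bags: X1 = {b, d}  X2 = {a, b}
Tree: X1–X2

A tree decomposition must satisfy three properties: every vertex lies in some bag; for every edge, both endpoints lie together in some bag; and for every vertex, the bags containing it form a connected subtree. Here vertex c appears in no bag, so the decomposition is invalid.

No — vertex c appears in no bag.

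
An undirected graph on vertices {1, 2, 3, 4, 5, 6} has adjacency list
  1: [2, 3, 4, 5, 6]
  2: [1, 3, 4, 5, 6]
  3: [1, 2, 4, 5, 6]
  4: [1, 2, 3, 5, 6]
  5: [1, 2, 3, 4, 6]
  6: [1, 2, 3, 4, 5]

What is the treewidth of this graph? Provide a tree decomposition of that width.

With just one bag of size 6, the width is 6 − 1 = 5, so tw(G) ≤ 5. For the lower bound, the 6 vertices {1, 2, 3, 4, 5, 6} are pairwise adjacent, and any tree decomposition puts a clique entirely inside one bag — forcing width ≥ 5. Combining the bounds, tw(G) = 5.

Treewidth 5.
One such decomposition:
Bags: B1 = {1, 2, 3, 4, 5, 6}
Tree: (single bag)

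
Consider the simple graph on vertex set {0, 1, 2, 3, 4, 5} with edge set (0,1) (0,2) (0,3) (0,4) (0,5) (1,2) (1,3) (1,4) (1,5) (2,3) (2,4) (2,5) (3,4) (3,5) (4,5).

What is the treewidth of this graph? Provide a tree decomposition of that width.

Treewidth 5.
One such decomposition:
Bags: B1 = {0, 1, 2, 3, 4, 5}
Tree: (single bag)

With just one bag of size 6, the width is 6 − 1 = 5, so tw(G) ≤ 5. Conversely, {0, 1, 2, 3, 4, 5} is a clique of size 6, and the vertices of any clique must share a bag in every tree decomposition; so some bag has ≥ 6 vertices and tw(G) ≥ 5. Therefore the treewidth is 5.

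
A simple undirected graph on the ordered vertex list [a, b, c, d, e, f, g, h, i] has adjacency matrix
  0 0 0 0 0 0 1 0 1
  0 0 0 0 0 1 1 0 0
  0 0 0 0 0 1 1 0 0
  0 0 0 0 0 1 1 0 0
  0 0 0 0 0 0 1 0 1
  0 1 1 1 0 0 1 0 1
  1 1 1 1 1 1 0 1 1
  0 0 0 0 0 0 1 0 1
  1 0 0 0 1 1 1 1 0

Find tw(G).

A width-2 tree decomposition is:
Bags: B1 = {g, h, i}  B2 = {e, g, i}  B3 = {f, g, i}  B4 = {a, g, i}  B5 = {c, f, g}  B6 = {b, f, g}  B7 = {d, f, g}
Tree: B1–B2, B2–B3, B2–B4, B3–B5, B3–B6, B3–B7
Each bag holds 3 vertices, so the decomposition has width 2, which upper-bounds the treewidth. On the other hand G contains the 3-clique {a, g, i}. A clique must lie in a single bag of any decomposition, so no decomposition can have width below 2. Hence tw(G) = 2 exactly.

2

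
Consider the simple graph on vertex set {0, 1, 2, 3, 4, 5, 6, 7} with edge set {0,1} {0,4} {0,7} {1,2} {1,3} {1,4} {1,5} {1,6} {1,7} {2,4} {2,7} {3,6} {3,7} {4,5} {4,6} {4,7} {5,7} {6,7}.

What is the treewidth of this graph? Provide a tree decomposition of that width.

Treewidth 3.
One optimal decomposition is:
Bags: B1 = {1, 3, 6, 7}  B2 = {1, 4, 6, 7}  B3 = {1, 4, 5, 7}  B4 = {1, 2, 4, 7}  B5 = {0, 1, 4, 7}
Tree: B1–B2, B2–B3, B3–B4, B3–B5

Each bag holds 4 vertices, so the decomposition has width 3, which upper-bounds the treewidth. Conversely, {1, 3, 6, 7} is a clique of size 4, and the vertices of any clique must share a bag in every tree decomposition; so some bag has ≥ 4 vertices and tw(G) ≥ 3. Therefore the treewidth is 3.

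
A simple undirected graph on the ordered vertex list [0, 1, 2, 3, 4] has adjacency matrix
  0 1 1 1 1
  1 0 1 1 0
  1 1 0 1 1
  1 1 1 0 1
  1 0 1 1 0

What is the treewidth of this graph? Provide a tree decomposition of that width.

Treewidth 3.
One such decomposition:
Bags: B1 = {0, 1, 2, 3}  B2 = {0, 2, 3, 4}
Tree: B1–B2

Every bag has size at most 4, so the width is 4 − 1 = 3 and tw(G) ≤ 3. On the other hand G contains the 4-clique {0, 1, 2, 3}. A clique must lie in a single bag of any decomposition, so no decomposition can have width below 3. Hence tw(G) = 3 exactly.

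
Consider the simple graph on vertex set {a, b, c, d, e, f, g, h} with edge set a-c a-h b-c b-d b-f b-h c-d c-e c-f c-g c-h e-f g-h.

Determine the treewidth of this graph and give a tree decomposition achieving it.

Treewidth 2.
One optimal decomposition is:
Bags: B1 = {b, c, d}  B2 = {b, c, h}  B3 = {a, c, h}  B4 = {b, c, f}  B5 = {c, g, h}  B6 = {c, e, f}
Tree: B1–B2, B2–B3, B2–B4, B3–B5, B4–B6

Each bag holds 3 vertices, so the decomposition has width 2, which upper-bounds the treewidth. On the other hand G contains the 3-clique {b, c, d}. A clique must lie in a single bag of any decomposition, so no decomposition can have width below 2. Combining the bounds, tw(G) = 2.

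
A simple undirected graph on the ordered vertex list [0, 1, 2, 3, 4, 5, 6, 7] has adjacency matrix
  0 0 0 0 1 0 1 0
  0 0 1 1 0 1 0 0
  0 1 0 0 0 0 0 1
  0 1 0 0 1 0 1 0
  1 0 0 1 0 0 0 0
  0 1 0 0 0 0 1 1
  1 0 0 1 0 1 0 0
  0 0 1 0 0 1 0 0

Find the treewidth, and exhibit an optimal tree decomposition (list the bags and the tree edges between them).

Treewidth 2.
Bags: B1 = {0, 3, 4}  B2 = {0, 3, 6}  B3 = {1, 3, 6}  B4 = {1, 5, 6}  B5 = {1, 2, 5}  B6 = {2, 5, 7}
Tree: B1–B2, B2–B3, B3–B4, B4–B5, B5–B6

Every bag has size at most 3, so the width is 3 − 1 = 2 and tw(G) ≤ 2. The edges 4–0–6–3–4 form a cycle, so G is not a tree and its treewidth is at least 2. Therefore the treewidth is 2.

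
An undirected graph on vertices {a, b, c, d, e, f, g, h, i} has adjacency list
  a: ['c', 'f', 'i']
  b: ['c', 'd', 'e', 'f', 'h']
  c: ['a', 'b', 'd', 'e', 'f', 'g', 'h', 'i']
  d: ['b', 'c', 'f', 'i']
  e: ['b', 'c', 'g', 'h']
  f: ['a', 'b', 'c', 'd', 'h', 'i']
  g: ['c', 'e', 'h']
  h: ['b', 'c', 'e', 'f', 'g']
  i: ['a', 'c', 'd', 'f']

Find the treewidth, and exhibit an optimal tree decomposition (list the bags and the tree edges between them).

Treewidth 3.
Bags: B1 = {b, c, d, f}  B2 = {b, c, f, h}  B3 = {b, c, e, h}  B4 = {c, d, f, i}  B5 = {a, c, f, i}  B6 = {c, e, g, h}
Tree: B1–B2, B2–B3, B1–B4, B4–B5, B3–B6

Each bag holds 4 vertices, so the decomposition has width 3, which upper-bounds the treewidth. Conversely, {c, e, g, h} is a clique of size 4, and the vertices of any clique must share a bag in every tree decomposition; so some bag has ≥ 4 vertices and tw(G) ≥ 3. The upper and lower bounds meet at 3, so that is the treewidth.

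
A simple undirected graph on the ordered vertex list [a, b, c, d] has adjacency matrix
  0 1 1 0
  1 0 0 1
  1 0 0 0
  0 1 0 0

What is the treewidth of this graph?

A width-1 tree decomposition is:
Bags: B1 = {b, d}  B2 = {a, b}  B3 = {a, c}
Tree: B1–B2, B2–B3
The largest bag has 2 vertices, giving width 1; this decomposition certifies tw(G) ≤ 1. Since G has at least one edge (e.g. d–b), it is not an edgeless graph, so tw(G) ≥ 1. Hence tw(G) = 1 exactly.

1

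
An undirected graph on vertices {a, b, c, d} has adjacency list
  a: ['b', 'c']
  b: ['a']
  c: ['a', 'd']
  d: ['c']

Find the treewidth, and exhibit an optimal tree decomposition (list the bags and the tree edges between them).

Every bag has size at most 2, so the width is 2 − 1 = 1 and tw(G) ≤ 1. G has an edge, so its treewidth is at least 1. Therefore the treewidth is 1.

Treewidth 1.
One such decomposition:
Bags: B1 = {c, d}  B2 = {a, c}  B3 = {a, b}
Tree: B1–B2, B2–B3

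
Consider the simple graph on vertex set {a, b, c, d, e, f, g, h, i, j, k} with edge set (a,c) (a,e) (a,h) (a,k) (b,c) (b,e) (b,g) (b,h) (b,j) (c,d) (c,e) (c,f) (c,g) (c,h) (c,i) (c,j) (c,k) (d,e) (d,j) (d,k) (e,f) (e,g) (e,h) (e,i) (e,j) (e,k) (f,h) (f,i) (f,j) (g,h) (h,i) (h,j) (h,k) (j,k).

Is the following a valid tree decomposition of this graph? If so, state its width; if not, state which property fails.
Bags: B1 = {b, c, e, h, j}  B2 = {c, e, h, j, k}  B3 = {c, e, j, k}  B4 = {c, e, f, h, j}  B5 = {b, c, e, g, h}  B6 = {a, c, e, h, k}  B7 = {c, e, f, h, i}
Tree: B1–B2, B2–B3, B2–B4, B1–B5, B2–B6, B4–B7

A tree decomposition must satisfy three properties: every vertex lies in some bag; for every edge, both endpoints lie together in some bag; and for every vertex, the bags containing it form a connected subtree. Here vertex d appears in no bag, so the decomposition is invalid.

No — vertex d appears in no bag.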